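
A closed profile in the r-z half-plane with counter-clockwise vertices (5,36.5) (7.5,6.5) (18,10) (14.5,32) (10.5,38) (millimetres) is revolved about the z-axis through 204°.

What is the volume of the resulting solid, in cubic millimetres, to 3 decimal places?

Profile (r,z), 5 vertices: (5,36.5) (7.5,6.5) (18,10) (14.5,32) (10.5,38)
edge 0: (5,36.5)→(7.5,6.5)  cross = 5·6.5 − 7.5·36.5 = -241.2500; (r_i+r_j)·cross = 12.5·-241.2500 = -3015.6250
edge 1: (7.5,6.5)→(18,10)  cross = 7.5·10 − 18·6.5 = -42.0000; (r_i+r_j)·cross = 25.5·-42.0000 = -1071.0000
edge 2: (18,10)→(14.5,32)  cross = 18·32 − 14.5·10 = 431.0000; (r_i+r_j)·cross = 32.5·431.0000 = 14007.5000
edge 3: (14.5,32)→(10.5,38)  cross = 14.5·38 − 10.5·32 = 215.0000; (r_i+r_j)·cross = 25·215.0000 = 5375.0000
edge 4: (10.5,38)→(5,36.5)  cross = 10.5·36.5 − 5·38 = 193.2500; (r_i+r_j)·cross = 15.5·193.2500 = 2995.3750
Σcross = 556.0000 → A = |Σcross|/2 = 278.0000 mm²
Σ(r_i+r_j)·cross = 18291.2500 → first moment M = |Σ|/6 = 3048.5417
R_c = M/A = 3048.5417/278.0000 = 10.9660 mm
θ = 204° = 3.560472 rad
V = θ·R_c·A = 3.560472·10.9660·278.0000 = 10854.246 mm³

Volume = 10854.246 mm³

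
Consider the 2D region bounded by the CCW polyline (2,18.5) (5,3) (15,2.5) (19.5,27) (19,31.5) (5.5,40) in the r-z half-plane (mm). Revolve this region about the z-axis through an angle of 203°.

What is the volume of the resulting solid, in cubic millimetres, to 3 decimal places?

Profile (r,z), 6 vertices: (2,18.5) (5,3) (15,2.5) (19.5,27) (19,31.5) (5.5,40)
edge 0: (2,18.5)→(5,3)  cross = 2·3 − 5·18.5 = -86.5000; (r_i+r_j)·cross = 7·-86.5000 = -605.5000
edge 1: (5,3)→(15,2.5)  cross = 5·2.5 − 15·3 = -32.5000; (r_i+r_j)·cross = 20·-32.5000 = -650.0000
edge 2: (15,2.5)→(19.5,27)  cross = 15·27 − 19.5·2.5 = 356.2500; (r_i+r_j)·cross = 34.5·356.2500 = 12290.6250
edge 3: (19.5,27)→(19,31.5)  cross = 19.5·31.5 − 19·27 = 101.2500; (r_i+r_j)·cross = 38.5·101.2500 = 3898.1250
edge 4: (19,31.5)→(5.5,40)  cross = 19·40 − 5.5·31.5 = 586.7500; (r_i+r_j)·cross = 24.5·586.7500 = 14375.3750
edge 5: (5.5,40)→(2,18.5)  cross = 5.5·18.5 − 2·40 = 21.7500; (r_i+r_j)·cross = 7.5·21.7500 = 163.1250
Σcross = 947.0000 → A = |Σcross|/2 = 473.5000 mm²
Σ(r_i+r_j)·cross = 29471.7500 → first moment M = |Σ|/6 = 4911.9583
R_c = M/A = 4911.9583/473.5000 = 10.3737 mm
θ = 203° = 3.543018 rad
V = θ·R_c·A = 3.543018·10.3737·473.5000 = 17403.159 mm³

Volume = 17403.159 mm³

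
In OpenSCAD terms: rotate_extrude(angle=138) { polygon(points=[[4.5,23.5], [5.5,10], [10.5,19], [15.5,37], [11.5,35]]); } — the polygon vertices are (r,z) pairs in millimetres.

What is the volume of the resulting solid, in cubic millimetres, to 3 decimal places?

Volume = 2631.948 mm³

Profile (r,z), 5 vertices: (4.5,23.5) (5.5,10) (10.5,19) (15.5,37) (11.5,35)
edge 0: (4.5,23.5)→(5.5,10)  cross = 4.5·10 − 5.5·23.5 = -84.2500; (r_i+r_j)·cross = 10·-84.2500 = -842.5000
edge 1: (5.5,10)→(10.5,19)  cross = 5.5·19 − 10.5·10 = -0.5000; (r_i+r_j)·cross = 16·-0.5000 = -8.0000
edge 2: (10.5,19)→(15.5,37)  cross = 10.5·37 − 15.5·19 = 94.0000; (r_i+r_j)·cross = 26·94.0000 = 2444.0000
edge 3: (15.5,37)→(11.5,35)  cross = 15.5·35 − 11.5·37 = 117.0000; (r_i+r_j)·cross = 27·117.0000 = 3159.0000
edge 4: (11.5,35)→(4.5,23.5)  cross = 11.5·23.5 − 4.5·35 = 112.7500; (r_i+r_j)·cross = 16·112.7500 = 1804.0000
Σcross = 239.0000 → A = |Σcross|/2 = 119.5000 mm²
Σ(r_i+r_j)·cross = 6556.5000 → first moment M = |Σ|/6 = 1092.7500
R_c = M/A = 1092.7500/119.5000 = 9.1444 mm
θ = 138° = 2.408554 rad
V = θ·R_c·A = 2.408554·9.1444·119.5000 = 2631.948 mm³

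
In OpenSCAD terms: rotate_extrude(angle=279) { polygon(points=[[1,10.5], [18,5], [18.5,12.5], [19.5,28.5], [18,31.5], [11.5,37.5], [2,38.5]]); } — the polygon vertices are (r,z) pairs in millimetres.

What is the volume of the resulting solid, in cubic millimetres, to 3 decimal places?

Volume = 24386.603 mm³

Profile (r,z), 7 vertices: (1,10.5) (18,5) (18.5,12.5) (19.5,28.5) (18,31.5) (11.5,37.5) (2,38.5)
edge 0: (1,10.5)→(18,5)  cross = 1·5 − 18·10.5 = -184.0000; (r_i+r_j)·cross = 19·-184.0000 = -3496.0000
edge 1: (18,5)→(18.5,12.5)  cross = 18·12.5 − 18.5·5 = 132.5000; (r_i+r_j)·cross = 36.5·132.5000 = 4836.2500
edge 2: (18.5,12.5)→(19.5,28.5)  cross = 18.5·28.5 − 19.5·12.5 = 283.5000; (r_i+r_j)·cross = 38·283.5000 = 10773.0000
edge 3: (19.5,28.5)→(18,31.5)  cross = 19.5·31.5 − 18·28.5 = 101.2500; (r_i+r_j)·cross = 37.5·101.2500 = 3796.8750
edge 4: (18,31.5)→(11.5,37.5)  cross = 18·37.5 − 11.5·31.5 = 312.7500; (r_i+r_j)·cross = 29.5·312.7500 = 9226.1250
edge 5: (11.5,37.5)→(2,38.5)  cross = 11.5·38.5 − 2·37.5 = 367.7500; (r_i+r_j)·cross = 13.5·367.7500 = 4964.6250
edge 6: (2,38.5)→(1,10.5)  cross = 2·10.5 − 1·38.5 = -17.5000; (r_i+r_j)·cross = 3·-17.5000 = -52.5000
Σcross = 996.2500 → A = |Σcross|/2 = 498.1250 mm²
Σ(r_i+r_j)·cross = 30048.3750 → first moment M = |Σ|/6 = 5008.0625
R_c = M/A = 5008.0625/498.1250 = 10.0538 mm
θ = 279° = 4.869469 rad
V = θ·R_c·A = 4.869469·10.0538·498.1250 = 24386.603 mm³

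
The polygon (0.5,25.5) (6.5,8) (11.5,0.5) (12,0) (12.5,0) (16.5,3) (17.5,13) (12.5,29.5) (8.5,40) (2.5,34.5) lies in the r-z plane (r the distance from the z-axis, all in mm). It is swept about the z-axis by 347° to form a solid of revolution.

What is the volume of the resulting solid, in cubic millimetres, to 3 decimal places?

Profile (r,z), 10 vertices: (0.5,25.5) (6.5,8) (11.5,0.5) (12,0) (12.5,0) (16.5,3) (17.5,13) (12.5,29.5) (8.5,40) (2.5,34.5)
edge 0: (0.5,25.5)→(6.5,8)  cross = 0.5·8 − 6.5·25.5 = -161.7500; (r_i+r_j)·cross = 7·-161.7500 = -1132.2500
edge 1: (6.5,8)→(11.5,0.5)  cross = 6.5·0.5 − 11.5·8 = -88.7500; (r_i+r_j)·cross = 18·-88.7500 = -1597.5000
edge 2: (11.5,0.5)→(12,0)  cross = 11.5·0 − 12·0.5 = -6.0000; (r_i+r_j)·cross = 23.5·-6.0000 = -141.0000
edge 3: (12,0)→(12.5,0)  cross = 12·0 − 12.5·0 = 0.0000; (r_i+r_j)·cross = 24.5·0.0000 = 0.0000
edge 4: (12.5,0)→(16.5,3)  cross = 12.5·3 − 16.5·0 = 37.5000; (r_i+r_j)·cross = 29·37.5000 = 1087.5000
edge 5: (16.5,3)→(17.5,13)  cross = 16.5·13 − 17.5·3 = 162.0000; (r_i+r_j)·cross = 34·162.0000 = 5508.0000
edge 6: (17.5,13)→(12.5,29.5)  cross = 17.5·29.5 − 12.5·13 = 353.7500; (r_i+r_j)·cross = 30·353.7500 = 10612.5000
edge 7: (12.5,29.5)→(8.5,40)  cross = 12.5·40 − 8.5·29.5 = 249.2500; (r_i+r_j)·cross = 21·249.2500 = 5234.2500
edge 8: (8.5,40)→(2.5,34.5)  cross = 8.5·34.5 − 2.5·40 = 193.2500; (r_i+r_j)·cross = 11·193.2500 = 2125.7500
edge 9: (2.5,34.5)→(0.5,25.5)  cross = 2.5·25.5 − 0.5·34.5 = 46.5000; (r_i+r_j)·cross = 3·46.5000 = 139.5000
Σcross = 785.7500 → A = |Σcross|/2 = 392.8750 mm²
Σ(r_i+r_j)·cross = 21836.7500 → first moment M = |Σ|/6 = 3639.4583
R_c = M/A = 3639.4583/392.8750 = 9.2637 mm
θ = 347° = 6.056293 rad
V = θ·R_c·A = 6.056293·9.2637·392.8750 = 22041.624 mm³

Volume = 22041.624 mm³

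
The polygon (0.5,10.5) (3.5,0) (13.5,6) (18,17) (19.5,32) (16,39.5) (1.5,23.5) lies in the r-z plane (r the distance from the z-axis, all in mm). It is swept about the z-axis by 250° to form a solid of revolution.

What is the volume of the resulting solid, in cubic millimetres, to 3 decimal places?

Volume = 20307.633 mm³

Profile (r,z), 7 vertices: (0.5,10.5) (3.5,0) (13.5,6) (18,17) (19.5,32) (16,39.5) (1.5,23.5)
edge 0: (0.5,10.5)→(3.5,0)  cross = 0.5·0 − 3.5·10.5 = -36.7500; (r_i+r_j)·cross = 4·-36.7500 = -147.0000
edge 1: (3.5,0)→(13.5,6)  cross = 3.5·6 − 13.5·0 = 21.0000; (r_i+r_j)·cross = 17·21.0000 = 357.0000
edge 2: (13.5,6)→(18,17)  cross = 13.5·17 − 18·6 = 121.5000; (r_i+r_j)·cross = 31.5·121.5000 = 3827.2500
edge 3: (18,17)→(19.5,32)  cross = 18·32 − 19.5·17 = 244.5000; (r_i+r_j)·cross = 37.5·244.5000 = 9168.7500
edge 4: (19.5,32)→(16,39.5)  cross = 19.5·39.5 − 16·32 = 258.2500; (r_i+r_j)·cross = 35.5·258.2500 = 9167.8750
edge 5: (16,39.5)→(1.5,23.5)  cross = 16·23.5 − 1.5·39.5 = 316.7500; (r_i+r_j)·cross = 17.5·316.7500 = 5543.1250
edge 6: (1.5,23.5)→(0.5,10.5)  cross = 1.5·10.5 − 0.5·23.5 = 4.0000; (r_i+r_j)·cross = 2·4.0000 = 8.0000
Σcross = 929.2500 → A = |Σcross|/2 = 464.6250 mm²
Σ(r_i+r_j)·cross = 27925.0000 → first moment M = |Σ|/6 = 4654.1667
R_c = M/A = 4654.1667/464.6250 = 10.0170 mm
θ = 250° = 4.363323 rad
V = θ·R_c·A = 4.363323·10.0170·464.6250 = 20307.633 mm³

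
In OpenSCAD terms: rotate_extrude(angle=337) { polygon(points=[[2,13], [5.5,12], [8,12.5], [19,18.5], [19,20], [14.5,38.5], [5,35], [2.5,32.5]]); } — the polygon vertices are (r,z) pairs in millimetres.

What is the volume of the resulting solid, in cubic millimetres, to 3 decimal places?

Profile (r,z), 8 vertices: (2,13) (5.5,12) (8,12.5) (19,18.5) (19,20) (14.5,38.5) (5,35) (2.5,32.5)
edge 0: (2,13)→(5.5,12)  cross = 2·12 − 5.5·13 = -47.5000; (r_i+r_j)·cross = 7.5·-47.5000 = -356.2500
edge 1: (5.5,12)→(8,12.5)  cross = 5.5·12.5 − 8·12 = -27.2500; (r_i+r_j)·cross = 13.5·-27.2500 = -367.8750
edge 2: (8,12.5)→(19,18.5)  cross = 8·18.5 − 19·12.5 = -89.5000; (r_i+r_j)·cross = 27·-89.5000 = -2416.5000
edge 3: (19,18.5)→(19,20)  cross = 19·20 − 19·18.5 = 28.5000; (r_i+r_j)·cross = 38·28.5000 = 1083.0000
edge 4: (19,20)→(14.5,38.5)  cross = 19·38.5 − 14.5·20 = 441.5000; (r_i+r_j)·cross = 33.5·441.5000 = 14790.2500
edge 5: (14.5,38.5)→(5,35)  cross = 14.5·35 − 5·38.5 = 315.0000; (r_i+r_j)·cross = 19.5·315.0000 = 6142.5000
edge 6: (5,35)→(2.5,32.5)  cross = 5·32.5 − 2.5·35 = 75.0000; (r_i+r_j)·cross = 7.5·75.0000 = 562.5000
edge 7: (2.5,32.5)→(2,13)  cross = 2.5·13 − 2·32.5 = -32.5000; (r_i+r_j)·cross = 4.5·-32.5000 = -146.2500
Σcross = 663.2500 → A = |Σcross|/2 = 331.6250 mm²
Σ(r_i+r_j)·cross = 19291.3750 → first moment M = |Σ|/6 = 3215.2292
R_c = M/A = 3215.2292/331.6250 = 9.6954 mm
θ = 337° = 5.881760 rad
V = θ·R_c·A = 5.881760·9.6954·331.6250 = 18911.205 mm³

Volume = 18911.205 mm³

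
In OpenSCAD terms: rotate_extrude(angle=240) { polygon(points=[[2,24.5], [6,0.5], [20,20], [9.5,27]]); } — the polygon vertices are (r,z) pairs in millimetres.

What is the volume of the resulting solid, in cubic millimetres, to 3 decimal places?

Volume = 9824.546 mm³

Profile (r,z), 4 vertices: (2,24.5) (6,0.5) (20,20) (9.5,27)
edge 0: (2,24.5)→(6,0.5)  cross = 2·0.5 − 6·24.5 = -146.0000; (r_i+r_j)·cross = 8·-146.0000 = -1168.0000
edge 1: (6,0.5)→(20,20)  cross = 6·20 − 20·0.5 = 110.0000; (r_i+r_j)·cross = 26·110.0000 = 2860.0000
edge 2: (20,20)→(9.5,27)  cross = 20·27 − 9.5·20 = 350.0000; (r_i+r_j)·cross = 29.5·350.0000 = 10325.0000
edge 3: (9.5,27)→(2,24.5)  cross = 9.5·24.5 − 2·27 = 178.7500; (r_i+r_j)·cross = 11.5·178.7500 = 2055.6250
Σcross = 492.7500 → A = |Σcross|/2 = 246.3750 mm²
Σ(r_i+r_j)·cross = 14072.6250 → first moment M = |Σ|/6 = 2345.4375
R_c = M/A = 2345.4375/246.3750 = 9.5198 mm
θ = 240° = 4.188790 rad
V = θ·R_c·A = 4.188790·9.5198·246.3750 = 9824.546 mm³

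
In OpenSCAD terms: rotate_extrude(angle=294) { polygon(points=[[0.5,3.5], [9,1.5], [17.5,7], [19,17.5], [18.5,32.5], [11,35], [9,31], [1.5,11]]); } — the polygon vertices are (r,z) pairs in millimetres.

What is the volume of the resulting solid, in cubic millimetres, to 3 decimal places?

Profile (r,z), 8 vertices: (0.5,3.5) (9,1.5) (17.5,7) (19,17.5) (18.5,32.5) (11,35) (9,31) (1.5,11)
edge 0: (0.5,3.5)→(9,1.5)  cross = 0.5·1.5 − 9·3.5 = -30.7500; (r_i+r_j)·cross = 9.5·-30.7500 = -292.1250
edge 1: (9,1.5)→(17.5,7)  cross = 9·7 − 17.5·1.5 = 36.7500; (r_i+r_j)·cross = 26.5·36.7500 = 973.8750
edge 2: (17.5,7)→(19,17.5)  cross = 17.5·17.5 − 19·7 = 173.2500; (r_i+r_j)·cross = 36.5·173.2500 = 6323.6250
edge 3: (19,17.5)→(18.5,32.5)  cross = 19·32.5 − 18.5·17.5 = 293.7500; (r_i+r_j)·cross = 37.5·293.7500 = 11015.6250
edge 4: (18.5,32.5)→(11,35)  cross = 18.5·35 − 11·32.5 = 290.0000; (r_i+r_j)·cross = 29.5·290.0000 = 8555.0000
edge 5: (11,35)→(9,31)  cross = 11·31 − 9·35 = 26.0000; (r_i+r_j)·cross = 20·26.0000 = 520.0000
edge 6: (9,31)→(1.5,11)  cross = 9·11 − 1.5·31 = 52.5000; (r_i+r_j)·cross = 10.5·52.5000 = 551.2500
edge 7: (1.5,11)→(0.5,3.5)  cross = 1.5·3.5 − 0.5·11 = -0.2500; (r_i+r_j)·cross = 2·-0.2500 = -0.5000
Σcross = 841.2500 → A = |Σcross|/2 = 420.6250 mm²
Σ(r_i+r_j)·cross = 27646.7500 → first moment M = |Σ|/6 = 4607.7917
R_c = M/A = 4607.7917/420.6250 = 10.9546 mm
θ = 294° = 5.131268 rad
V = θ·R_c·A = 5.131268·10.9546·420.6250 = 23643.814 mm³

Volume = 23643.814 mm³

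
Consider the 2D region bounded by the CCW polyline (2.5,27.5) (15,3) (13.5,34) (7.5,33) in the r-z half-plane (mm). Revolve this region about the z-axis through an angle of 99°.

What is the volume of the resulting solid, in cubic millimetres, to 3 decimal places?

Volume = 3320.762 mm³

Profile (r,z), 4 vertices: (2.5,27.5) (15,3) (13.5,34) (7.5,33)
edge 0: (2.5,27.5)→(15,3)  cross = 2.5·3 − 15·27.5 = -405.0000; (r_i+r_j)·cross = 17.5·-405.0000 = -7087.5000
edge 1: (15,3)→(13.5,34)  cross = 15·34 − 13.5·3 = 469.5000; (r_i+r_j)·cross = 28.5·469.5000 = 13380.7500
edge 2: (13.5,34)→(7.5,33)  cross = 13.5·33 − 7.5·34 = 190.5000; (r_i+r_j)·cross = 21·190.5000 = 4000.5000
edge 3: (7.5,33)→(2.5,27.5)  cross = 7.5·27.5 − 2.5·33 = 123.7500; (r_i+r_j)·cross = 10·123.7500 = 1237.5000
Σcross = 378.7500 → A = |Σcross|/2 = 189.3750 mm²
Σ(r_i+r_j)·cross = 11531.2500 → first moment M = |Σ|/6 = 1921.8750
R_c = M/A = 1921.8750/189.3750 = 10.1485 mm
θ = 99° = 1.727876 rad
V = θ·R_c·A = 1.727876·10.1485·189.3750 = 3320.762 mm³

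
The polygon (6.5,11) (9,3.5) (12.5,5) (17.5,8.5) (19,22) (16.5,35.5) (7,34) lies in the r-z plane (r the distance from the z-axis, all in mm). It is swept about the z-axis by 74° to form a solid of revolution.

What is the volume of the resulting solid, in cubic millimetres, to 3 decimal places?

Volume = 5171.179 mm³

Profile (r,z), 7 vertices: (6.5,11) (9,3.5) (12.5,5) (17.5,8.5) (19,22) (16.5,35.5) (7,34)
edge 0: (6.5,11)→(9,3.5)  cross = 6.5·3.5 − 9·11 = -76.2500; (r_i+r_j)·cross = 15.5·-76.2500 = -1181.8750
edge 1: (9,3.5)→(12.5,5)  cross = 9·5 − 12.5·3.5 = 1.2500; (r_i+r_j)·cross = 21.5·1.2500 = 26.8750
edge 2: (12.5,5)→(17.5,8.5)  cross = 12.5·8.5 − 17.5·5 = 18.7500; (r_i+r_j)·cross = 30·18.7500 = 562.5000
edge 3: (17.5,8.5)→(19,22)  cross = 17.5·22 − 19·8.5 = 223.5000; (r_i+r_j)·cross = 36.5·223.5000 = 8157.7500
edge 4: (19,22)→(16.5,35.5)  cross = 19·35.5 − 16.5·22 = 311.5000; (r_i+r_j)·cross = 35.5·311.5000 = 11058.2500
edge 5: (16.5,35.5)→(7,34)  cross = 16.5·34 − 7·35.5 = 312.5000; (r_i+r_j)·cross = 23.5·312.5000 = 7343.7500
edge 6: (7,34)→(6.5,11)  cross = 7·11 − 6.5·34 = -144.0000; (r_i+r_j)·cross = 13.5·-144.0000 = -1944.0000
Σcross = 647.2500 → A = |Σcross|/2 = 323.6250 mm²
Σ(r_i+r_j)·cross = 24023.2500 → first moment M = |Σ|/6 = 4003.8750
R_c = M/A = 4003.8750/323.6250 = 12.3720 mm
θ = 74° = 1.291544 rad
V = θ·R_c·A = 1.291544·12.3720·323.6250 = 5171.179 mm³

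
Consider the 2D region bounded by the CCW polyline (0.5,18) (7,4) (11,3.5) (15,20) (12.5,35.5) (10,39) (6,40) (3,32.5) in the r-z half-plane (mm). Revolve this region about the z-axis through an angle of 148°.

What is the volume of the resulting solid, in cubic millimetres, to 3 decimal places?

Profile (r,z), 8 vertices: (0.5,18) (7,4) (11,3.5) (15,20) (12.5,35.5) (10,39) (6,40) (3,32.5)
edge 0: (0.5,18)→(7,4)  cross = 0.5·4 − 7·18 = -124.0000; (r_i+r_j)·cross = 7.5·-124.0000 = -930.0000
edge 1: (7,4)→(11,3.5)  cross = 7·3.5 − 11·4 = -19.5000; (r_i+r_j)·cross = 18·-19.5000 = -351.0000
edge 2: (11,3.5)→(15,20)  cross = 11·20 − 15·3.5 = 167.5000; (r_i+r_j)·cross = 26·167.5000 = 4355.0000
edge 3: (15,20)→(12.5,35.5)  cross = 15·35.5 − 12.5·20 = 282.5000; (r_i+r_j)·cross = 27.5·282.5000 = 7768.7500
edge 4: (12.5,35.5)→(10,39)  cross = 12.5·39 − 10·35.5 = 132.5000; (r_i+r_j)·cross = 22.5·132.5000 = 2981.2500
edge 5: (10,39)→(6,40)  cross = 10·40 − 6·39 = 166.0000; (r_i+r_j)·cross = 16·166.0000 = 2656.0000
edge 6: (6,40)→(3,32.5)  cross = 6·32.5 − 3·40 = 75.0000; (r_i+r_j)·cross = 9·75.0000 = 675.0000
edge 7: (3,32.5)→(0.5,18)  cross = 3·18 − 0.5·32.5 = 37.7500; (r_i+r_j)·cross = 3.5·37.7500 = 132.1250
Σcross = 717.7500 → A = |Σcross|/2 = 358.8750 mm²
Σ(r_i+r_j)·cross = 17287.1250 → first moment M = |Σ|/6 = 2881.1875
R_c = M/A = 2881.1875/358.8750 = 8.0284 mm
θ = 148° = 2.583087 rad
V = θ·R_c·A = 2.583087·8.0284·358.8750 = 7442.359 mm³

Volume = 7442.359 mm³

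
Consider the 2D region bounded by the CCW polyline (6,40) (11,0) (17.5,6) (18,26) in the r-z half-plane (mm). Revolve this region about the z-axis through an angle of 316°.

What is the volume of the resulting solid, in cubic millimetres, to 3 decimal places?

Profile (r,z), 4 vertices: (6,40) (11,0) (17.5,6) (18,26)
edge 0: (6,40)→(11,0)  cross = 6·0 − 11·40 = -440.0000; (r_i+r_j)·cross = 17·-440.0000 = -7480.0000
edge 1: (11,0)→(17.5,6)  cross = 11·6 − 17.5·0 = 66.0000; (r_i+r_j)·cross = 28.5·66.0000 = 1881.0000
edge 2: (17.5,6)→(18,26)  cross = 17.5·26 − 18·6 = 347.0000; (r_i+r_j)·cross = 35.5·347.0000 = 12318.5000
edge 3: (18,26)→(6,40)  cross = 18·40 − 6·26 = 564.0000; (r_i+r_j)·cross = 24·564.0000 = 13536.0000
Σcross = 537.0000 → A = |Σcross|/2 = 268.5000 mm²
Σ(r_i+r_j)·cross = 20255.5000 → first moment M = |Σ|/6 = 3375.9167
R_c = M/A = 3375.9167/268.5000 = 12.5732 mm
θ = 316° = 5.515240 rad
V = θ·R_c·A = 5.515240·12.5732·268.5000 = 18618.992 mm³

Volume = 18618.992 mm³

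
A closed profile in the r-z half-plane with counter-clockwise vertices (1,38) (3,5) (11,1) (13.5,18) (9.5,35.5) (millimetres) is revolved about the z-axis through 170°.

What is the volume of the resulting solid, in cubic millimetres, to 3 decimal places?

Volume = 6855.762 mm³

Profile (r,z), 5 vertices: (1,38) (3,5) (11,1) (13.5,18) (9.5,35.5)
edge 0: (1,38)→(3,5)  cross = 1·5 − 3·38 = -109.0000; (r_i+r_j)·cross = 4·-109.0000 = -436.0000
edge 1: (3,5)→(11,1)  cross = 3·1 − 11·5 = -52.0000; (r_i+r_j)·cross = 14·-52.0000 = -728.0000
edge 2: (11,1)→(13.5,18)  cross = 11·18 − 13.5·1 = 184.5000; (r_i+r_j)·cross = 24.5·184.5000 = 4520.2500
edge 3: (13.5,18)→(9.5,35.5)  cross = 13.5·35.5 − 9.5·18 = 308.2500; (r_i+r_j)·cross = 23·308.2500 = 7089.7500
edge 4: (9.5,35.5)→(1,38)  cross = 9.5·38 − 1·35.5 = 325.5000; (r_i+r_j)·cross = 10.5·325.5000 = 3417.7500
Σcross = 657.2500 → A = |Σcross|/2 = 328.6250 mm²
Σ(r_i+r_j)·cross = 13863.7500 → first moment M = |Σ|/6 = 2310.6250
R_c = M/A = 2310.6250/328.6250 = 7.0312 mm
θ = 170° = 2.967060 rad
V = θ·R_c·A = 2.967060·7.0312·328.6250 = 6855.762 mm³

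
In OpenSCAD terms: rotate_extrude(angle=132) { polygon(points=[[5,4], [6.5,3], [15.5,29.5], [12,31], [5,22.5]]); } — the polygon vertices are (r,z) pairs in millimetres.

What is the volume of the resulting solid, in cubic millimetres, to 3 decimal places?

Volume = 2909.647 mm³

Profile (r,z), 5 vertices: (5,4) (6.5,3) (15.5,29.5) (12,31) (5,22.5)
edge 0: (5,4)→(6.5,3)  cross = 5·3 − 6.5·4 = -11.0000; (r_i+r_j)·cross = 11.5·-11.0000 = -126.5000
edge 1: (6.5,3)→(15.5,29.5)  cross = 6.5·29.5 − 15.5·3 = 145.2500; (r_i+r_j)·cross = 22·145.2500 = 3195.5000
edge 2: (15.5,29.5)→(12,31)  cross = 15.5·31 − 12·29.5 = 126.5000; (r_i+r_j)·cross = 27.5·126.5000 = 3478.7500
edge 3: (12,31)→(5,22.5)  cross = 12·22.5 − 5·31 = 115.0000; (r_i+r_j)·cross = 17·115.0000 = 1955.0000
edge 4: (5,22.5)→(5,4)  cross = 5·4 − 5·22.5 = -92.5000; (r_i+r_j)·cross = 10·-92.5000 = -925.0000
Σcross = 283.2500 → A = |Σcross|/2 = 141.6250 mm²
Σ(r_i+r_j)·cross = 7577.7500 → first moment M = |Σ|/6 = 1262.9583
R_c = M/A = 1262.9583/141.6250 = 8.9176 mm
θ = 132° = 2.303835 rad
V = θ·R_c·A = 2.303835·8.9176·141.6250 = 2909.647 mm³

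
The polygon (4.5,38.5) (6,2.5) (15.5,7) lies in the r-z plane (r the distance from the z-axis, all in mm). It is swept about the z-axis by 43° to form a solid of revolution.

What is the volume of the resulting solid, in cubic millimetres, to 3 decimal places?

Volume = 1134.180 mm³

Profile (r,z), 3 vertices: (4.5,38.5) (6,2.5) (15.5,7)
edge 0: (4.5,38.5)→(6,2.5)  cross = 4.5·2.5 − 6·38.5 = -219.7500; (r_i+r_j)·cross = 10.5·-219.7500 = -2307.3750
edge 1: (6,2.5)→(15.5,7)  cross = 6·7 − 15.5·2.5 = 3.2500; (r_i+r_j)·cross = 21.5·3.2500 = 69.8750
edge 2: (15.5,7)→(4.5,38.5)  cross = 15.5·38.5 − 4.5·7 = 565.2500; (r_i+r_j)·cross = 20·565.2500 = 11305.0000
Σcross = 348.7500 → A = |Σcross|/2 = 174.3750 mm²
Σ(r_i+r_j)·cross = 9067.5000 → first moment M = |Σ|/6 = 1511.2500
R_c = M/A = 1511.2500/174.3750 = 8.6667 mm
θ = 43° = 0.750492 rad
V = θ·R_c·A = 0.750492·8.6667·174.3750 = 1134.180 mm³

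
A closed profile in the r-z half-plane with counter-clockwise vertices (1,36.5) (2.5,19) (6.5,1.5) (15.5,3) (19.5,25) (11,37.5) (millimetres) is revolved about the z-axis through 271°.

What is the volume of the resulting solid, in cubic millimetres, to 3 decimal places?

Volume = 22376.490 mm³

Profile (r,z), 6 vertices: (1,36.5) (2.5,19) (6.5,1.5) (15.5,3) (19.5,25) (11,37.5)
edge 0: (1,36.5)→(2.5,19)  cross = 1·19 − 2.5·36.5 = -72.2500; (r_i+r_j)·cross = 3.5·-72.2500 = -252.8750
edge 1: (2.5,19)→(6.5,1.5)  cross = 2.5·1.5 − 6.5·19 = -119.7500; (r_i+r_j)·cross = 9·-119.7500 = -1077.7500
edge 2: (6.5,1.5)→(15.5,3)  cross = 6.5·3 − 15.5·1.5 = -3.7500; (r_i+r_j)·cross = 22·-3.7500 = -82.5000
edge 3: (15.5,3)→(19.5,25)  cross = 15.5·25 − 19.5·3 = 329.0000; (r_i+r_j)·cross = 35·329.0000 = 11515.0000
edge 4: (19.5,25)→(11,37.5)  cross = 19.5·37.5 − 11·25 = 456.2500; (r_i+r_j)·cross = 30.5·456.2500 = 13915.6250
edge 5: (11,37.5)→(1,36.5)  cross = 11·36.5 − 1·37.5 = 364.0000; (r_i+r_j)·cross = 12·364.0000 = 4368.0000
Σcross = 953.5000 → A = |Σcross|/2 = 476.7500 mm²
Σ(r_i+r_j)·cross = 28385.5000 → first moment M = |Σ|/6 = 4730.9167
R_c = M/A = 4730.9167/476.7500 = 9.9233 mm
θ = 271° = 4.729842 rad
V = θ·R_c·A = 4.729842·9.9233·476.7500 = 22376.490 mm³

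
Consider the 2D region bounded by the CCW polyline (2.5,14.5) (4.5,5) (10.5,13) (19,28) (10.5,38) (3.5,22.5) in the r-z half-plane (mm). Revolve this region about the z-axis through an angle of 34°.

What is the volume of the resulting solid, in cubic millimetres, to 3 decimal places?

Profile (r,z), 6 vertices: (2.5,14.5) (4.5,5) (10.5,13) (19,28) (10.5,38) (3.5,22.5)
edge 0: (2.5,14.5)→(4.5,5)  cross = 2.5·5 − 4.5·14.5 = -52.7500; (r_i+r_j)·cross = 7·-52.7500 = -369.2500
edge 1: (4.5,5)→(10.5,13)  cross = 4.5·13 − 10.5·5 = 6.0000; (r_i+r_j)·cross = 15·6.0000 = 90.0000
edge 2: (10.5,13)→(19,28)  cross = 10.5·28 − 19·13 = 47.0000; (r_i+r_j)·cross = 29.5·47.0000 = 1386.5000
edge 3: (19,28)→(10.5,38)  cross = 19·38 − 10.5·28 = 428.0000; (r_i+r_j)·cross = 29.5·428.0000 = 12626.0000
edge 4: (10.5,38)→(3.5,22.5)  cross = 10.5·22.5 − 3.5·38 = 103.2500; (r_i+r_j)·cross = 14·103.2500 = 1445.5000
edge 5: (3.5,22.5)→(2.5,14.5)  cross = 3.5·14.5 − 2.5·22.5 = -5.5000; (r_i+r_j)·cross = 6·-5.5000 = -33.0000
Σcross = 526.0000 → A = |Σcross|/2 = 263.0000 mm²
Σ(r_i+r_j)·cross = 15145.7500 → first moment M = |Σ|/6 = 2524.2917
R_c = M/A = 2524.2917/263.0000 = 9.5981 mm
θ = 34° = 0.593412 rad
V = θ·R_c·A = 0.593412·9.5981·263.0000 = 1497.945 mm³

Volume = 1497.945 mm³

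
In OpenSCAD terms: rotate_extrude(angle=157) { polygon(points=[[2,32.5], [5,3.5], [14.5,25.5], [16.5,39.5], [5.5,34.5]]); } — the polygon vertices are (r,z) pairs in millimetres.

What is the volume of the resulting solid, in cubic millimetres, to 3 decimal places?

Volume = 6250.892 mm³

Profile (r,z), 5 vertices: (2,32.5) (5,3.5) (14.5,25.5) (16.5,39.5) (5.5,34.5)
edge 0: (2,32.5)→(5,3.5)  cross = 2·3.5 − 5·32.5 = -155.5000; (r_i+r_j)·cross = 7·-155.5000 = -1088.5000
edge 1: (5,3.5)→(14.5,25.5)  cross = 5·25.5 − 14.5·3.5 = 76.7500; (r_i+r_j)·cross = 19.5·76.7500 = 1496.6250
edge 2: (14.5,25.5)→(16.5,39.5)  cross = 14.5·39.5 − 16.5·25.5 = 152.0000; (r_i+r_j)·cross = 31·152.0000 = 4712.0000
edge 3: (16.5,39.5)→(5.5,34.5)  cross = 16.5·34.5 − 5.5·39.5 = 352.0000; (r_i+r_j)·cross = 22·352.0000 = 7744.0000
edge 4: (5.5,34.5)→(2,32.5)  cross = 5.5·32.5 − 2·34.5 = 109.7500; (r_i+r_j)·cross = 7.5·109.7500 = 823.1250
Σcross = 535.0000 → A = |Σcross|/2 = 267.5000 mm²
Σ(r_i+r_j)·cross = 13687.2500 → first moment M = |Σ|/6 = 2281.2083
R_c = M/A = 2281.2083/267.5000 = 8.5279 mm
θ = 157° = 2.740167 rad
V = θ·R_c·A = 2.740167·8.5279·267.5000 = 6250.892 mm³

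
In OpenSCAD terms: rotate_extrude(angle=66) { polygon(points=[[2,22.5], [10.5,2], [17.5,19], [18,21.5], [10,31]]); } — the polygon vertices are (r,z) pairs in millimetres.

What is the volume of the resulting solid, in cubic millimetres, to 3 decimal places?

Profile (r,z), 5 vertices: (2,22.5) (10.5,2) (17.5,19) (18,21.5) (10,31)
edge 0: (2,22.5)→(10.5,2)  cross = 2·2 − 10.5·22.5 = -232.2500; (r_i+r_j)·cross = 12.5·-232.2500 = -2903.1250
edge 1: (10.5,2)→(17.5,19)  cross = 10.5·19 − 17.5·2 = 164.5000; (r_i+r_j)·cross = 28·164.5000 = 4606.0000
edge 2: (17.5,19)→(18,21.5)  cross = 17.5·21.5 − 18·19 = 34.2500; (r_i+r_j)·cross = 35.5·34.2500 = 1215.8750
edge 3: (18,21.5)→(10,31)  cross = 18·31 − 10·21.5 = 343.0000; (r_i+r_j)·cross = 28·343.0000 = 9604.0000
edge 4: (10,31)→(2,22.5)  cross = 10·22.5 − 2·31 = 163.0000; (r_i+r_j)·cross = 12·163.0000 = 1956.0000
Σcross = 472.5000 → A = |Σcross|/2 = 236.2500 mm²
Σ(r_i+r_j)·cross = 14478.7500 → first moment M = |Σ|/6 = 2413.1250
R_c = M/A = 2413.1250/236.2500 = 10.2143 mm
θ = 66° = 1.151917 rad
V = θ·R_c·A = 1.151917·10.2143·236.2500 = 2779.720 mm³

Volume = 2779.720 mm³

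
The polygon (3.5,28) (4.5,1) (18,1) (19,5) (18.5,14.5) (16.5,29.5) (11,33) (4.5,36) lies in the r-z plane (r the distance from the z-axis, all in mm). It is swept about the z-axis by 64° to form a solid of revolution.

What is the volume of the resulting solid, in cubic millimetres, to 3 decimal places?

Profile (r,z), 8 vertices: (3.5,28) (4.5,1) (18,1) (19,5) (18.5,14.5) (16.5,29.5) (11,33) (4.5,36)
edge 0: (3.5,28)→(4.5,1)  cross = 3.5·1 − 4.5·28 = -122.5000; (r_i+r_j)·cross = 8·-122.5000 = -980.0000
edge 1: (4.5,1)→(18,1)  cross = 4.5·1 − 18·1 = -13.5000; (r_i+r_j)·cross = 22.5·-13.5000 = -303.7500
edge 2: (18,1)→(19,5)  cross = 18·5 − 19·1 = 71.0000; (r_i+r_j)·cross = 37·71.0000 = 2627.0000
edge 3: (19,5)→(18.5,14.5)  cross = 19·14.5 − 18.5·5 = 183.0000; (r_i+r_j)·cross = 37.5·183.0000 = 6862.5000
edge 4: (18.5,14.5)→(16.5,29.5)  cross = 18.5·29.5 − 16.5·14.5 = 306.5000; (r_i+r_j)·cross = 35·306.5000 = 10727.5000
edge 5: (16.5,29.5)→(11,33)  cross = 16.5·33 − 11·29.5 = 220.0000; (r_i+r_j)·cross = 27.5·220.0000 = 6050.0000
edge 6: (11,33)→(4.5,36)  cross = 11·36 − 4.5·33 = 247.5000; (r_i+r_j)·cross = 15.5·247.5000 = 3836.2500
edge 7: (4.5,36)→(3.5,28)  cross = 4.5·28 − 3.5·36 = 0.0000; (r_i+r_j)·cross = 8·0.0000 = 0.0000
Σcross = 892.0000 → A = |Σcross|/2 = 446.0000 mm²
Σ(r_i+r_j)·cross = 28819.5000 → first moment M = |Σ|/6 = 4803.2500
R_c = M/A = 4803.2500/446.0000 = 10.7696 mm
θ = 64° = 1.117011 rad
V = θ·R_c·A = 1.117011·10.7696·446.0000 = 5365.282 mm³

Volume = 5365.282 mm³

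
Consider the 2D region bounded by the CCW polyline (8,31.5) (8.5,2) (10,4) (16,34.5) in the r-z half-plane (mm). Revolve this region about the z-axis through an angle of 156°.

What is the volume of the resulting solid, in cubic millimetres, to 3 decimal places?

Volume = 4031.034 mm³

Profile (r,z), 4 vertices: (8,31.5) (8.5,2) (10,4) (16,34.5)
edge 0: (8,31.5)→(8.5,2)  cross = 8·2 − 8.5·31.5 = -251.7500; (r_i+r_j)·cross = 16.5·-251.7500 = -4153.8750
edge 1: (8.5,2)→(10,4)  cross = 8.5·4 − 10·2 = 14.0000; (r_i+r_j)·cross = 18.5·14.0000 = 259.0000
edge 2: (10,4)→(16,34.5)  cross = 10·34.5 − 16·4 = 281.0000; (r_i+r_j)·cross = 26·281.0000 = 7306.0000
edge 3: (16,34.5)→(8,31.5)  cross = 16·31.5 − 8·34.5 = 228.0000; (r_i+r_j)·cross = 24·228.0000 = 5472.0000
Σcross = 271.2500 → A = |Σcross|/2 = 135.6250 mm²
Σ(r_i+r_j)·cross = 8883.1250 → first moment M = |Σ|/6 = 1480.5208
R_c = M/A = 1480.5208/135.6250 = 10.9163 mm
θ = 156° = 2.722714 rad
V = θ·R_c·A = 2.722714·10.9163·135.6250 = 4031.034 mm³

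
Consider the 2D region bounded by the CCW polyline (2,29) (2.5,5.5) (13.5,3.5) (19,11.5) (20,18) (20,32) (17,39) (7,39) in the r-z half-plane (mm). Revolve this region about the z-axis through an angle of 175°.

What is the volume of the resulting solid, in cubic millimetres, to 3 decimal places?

Profile (r,z), 8 vertices: (2,29) (2.5,5.5) (13.5,3.5) (19,11.5) (20,18) (20,32) (17,39) (7,39)
edge 0: (2,29)→(2.5,5.5)  cross = 2·5.5 − 2.5·29 = -61.5000; (r_i+r_j)·cross = 4.5·-61.5000 = -276.7500
edge 1: (2.5,5.5)→(13.5,3.5)  cross = 2.5·3.5 − 13.5·5.5 = -65.5000; (r_i+r_j)·cross = 16·-65.5000 = -1048.0000
edge 2: (13.5,3.5)→(19,11.5)  cross = 13.5·11.5 − 19·3.5 = 88.7500; (r_i+r_j)·cross = 32.5·88.7500 = 2884.3750
edge 3: (19,11.5)→(20,18)  cross = 19·18 − 20·11.5 = 112.0000; (r_i+r_j)·cross = 39·112.0000 = 4368.0000
edge 4: (20,18)→(20,32)  cross = 20·32 − 20·18 = 280.0000; (r_i+r_j)·cross = 40·280.0000 = 11200.0000
edge 5: (20,32)→(17,39)  cross = 20·39 − 17·32 = 236.0000; (r_i+r_j)·cross = 37·236.0000 = 8732.0000
edge 6: (17,39)→(7,39)  cross = 17·39 − 7·39 = 390.0000; (r_i+r_j)·cross = 24·390.0000 = 9360.0000
edge 7: (7,39)→(2,29)  cross = 7·29 − 2·39 = 125.0000; (r_i+r_j)·cross = 9·125.0000 = 1125.0000
Σcross = 1104.7500 → A = |Σcross|/2 = 552.3750 mm²
Σ(r_i+r_j)·cross = 36344.6250 → first moment M = |Σ|/6 = 6057.4375
R_c = M/A = 6057.4375/552.3750 = 10.9662 mm
θ = 175° = 3.054326 rad
V = θ·R_c·A = 3.054326·10.9662·552.3750 = 18501.390 mm³

Volume = 18501.390 mm³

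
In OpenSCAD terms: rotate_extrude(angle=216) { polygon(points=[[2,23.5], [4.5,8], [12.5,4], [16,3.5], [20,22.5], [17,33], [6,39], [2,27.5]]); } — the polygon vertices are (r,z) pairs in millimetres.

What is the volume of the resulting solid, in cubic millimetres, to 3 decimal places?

Profile (r,z), 8 vertices: (2,23.5) (4.5,8) (12.5,4) (16,3.5) (20,22.5) (17,33) (6,39) (2,27.5)
edge 0: (2,23.5)→(4.5,8)  cross = 2·8 − 4.5·23.5 = -89.7500; (r_i+r_j)·cross = 6.5·-89.7500 = -583.3750
edge 1: (4.5,8)→(12.5,4)  cross = 4.5·4 − 12.5·8 = -82.0000; (r_i+r_j)·cross = 17·-82.0000 = -1394.0000
edge 2: (12.5,4)→(16,3.5)  cross = 12.5·3.5 − 16·4 = -20.2500; (r_i+r_j)·cross = 28.5·-20.2500 = -577.1250
edge 3: (16,3.5)→(20,22.5)  cross = 16·22.5 − 20·3.5 = 290.0000; (r_i+r_j)·cross = 36·290.0000 = 10440.0000
edge 4: (20,22.5)→(17,33)  cross = 20·33 − 17·22.5 = 277.5000; (r_i+r_j)·cross = 37·277.5000 = 10267.5000
edge 5: (17,33)→(6,39)  cross = 17·39 − 6·33 = 465.0000; (r_i+r_j)·cross = 23·465.0000 = 10695.0000
edge 6: (6,39)→(2,27.5)  cross = 6·27.5 − 2·39 = 87.0000; (r_i+r_j)·cross = 8·87.0000 = 696.0000
edge 7: (2,27.5)→(2,23.5)  cross = 2·23.5 − 2·27.5 = -8.0000; (r_i+r_j)·cross = 4·-8.0000 = -32.0000
Σcross = 919.5000 → A = |Σcross|/2 = 459.7500 mm²
Σ(r_i+r_j)·cross = 29512.0000 → first moment M = |Σ|/6 = 4918.6667
R_c = M/A = 4918.6667/459.7500 = 10.6986 mm
θ = 216° = 3.769911 rad
V = θ·R_c·A = 3.769911·10.6986·459.7500 = 18542.936 mm³

Volume = 18542.936 mm³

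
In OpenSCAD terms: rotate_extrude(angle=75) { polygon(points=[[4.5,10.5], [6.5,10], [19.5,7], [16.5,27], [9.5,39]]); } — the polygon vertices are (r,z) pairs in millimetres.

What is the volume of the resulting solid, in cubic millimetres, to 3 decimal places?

Profile (r,z), 5 vertices: (4.5,10.5) (6.5,10) (19.5,7) (16.5,27) (9.5,39)
edge 0: (4.5,10.5)→(6.5,10)  cross = 4.5·10 − 6.5·10.5 = -23.2500; (r_i+r_j)·cross = 11·-23.2500 = -255.7500
edge 1: (6.5,10)→(19.5,7)  cross = 6.5·7 − 19.5·10 = -149.5000; (r_i+r_j)·cross = 26·-149.5000 = -3887.0000
edge 2: (19.5,7)→(16.5,27)  cross = 19.5·27 − 16.5·7 = 411.0000; (r_i+r_j)·cross = 36·411.0000 = 14796.0000
edge 3: (16.5,27)→(9.5,39)  cross = 16.5·39 − 9.5·27 = 387.0000; (r_i+r_j)·cross = 26·387.0000 = 10062.0000
edge 4: (9.5,39)→(4.5,10.5)  cross = 9.5·10.5 − 4.5·39 = -75.7500; (r_i+r_j)·cross = 14·-75.7500 = -1060.5000
Σcross = 549.5000 → A = |Σcross|/2 = 274.7500 mm²
Σ(r_i+r_j)·cross = 19654.7500 → first moment M = |Σ|/6 = 3275.7917
R_c = M/A = 3275.7917/274.7500 = 11.9228 mm
θ = 75° = 1.308997 rad
V = θ·R_c·A = 1.308997·11.9228·274.7500 = 4288.001 mm³

Volume = 4288.001 mm³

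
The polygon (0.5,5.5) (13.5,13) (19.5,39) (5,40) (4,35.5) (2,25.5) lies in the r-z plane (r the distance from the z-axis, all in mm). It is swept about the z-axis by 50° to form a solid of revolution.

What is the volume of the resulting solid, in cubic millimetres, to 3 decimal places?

Profile (r,z), 6 vertices: (0.5,5.5) (13.5,13) (19.5,39) (5,40) (4,35.5) (2,25.5)
edge 0: (0.5,5.5)→(13.5,13)  cross = 0.5·13 − 13.5·5.5 = -67.7500; (r_i+r_j)·cross = 14·-67.7500 = -948.5000
edge 1: (13.5,13)→(19.5,39)  cross = 13.5·39 − 19.5·13 = 273.0000; (r_i+r_j)·cross = 33·273.0000 = 9009.0000
edge 2: (19.5,39)→(5,40)  cross = 19.5·40 − 5·39 = 585.0000; (r_i+r_j)·cross = 24.5·585.0000 = 14332.5000
edge 3: (5,40)→(4,35.5)  cross = 5·35.5 − 4·40 = 17.5000; (r_i+r_j)·cross = 9·17.5000 = 157.5000
edge 4: (4,35.5)→(2,25.5)  cross = 4·25.5 − 2·35.5 = 31.0000; (r_i+r_j)·cross = 6·31.0000 = 186.0000
edge 5: (2,25.5)→(0.5,5.5)  cross = 2·5.5 − 0.5·25.5 = -1.7500; (r_i+r_j)·cross = 2.5·-1.7500 = -4.3750
Σcross = 837.0000 → A = |Σcross|/2 = 418.5000 mm²
Σ(r_i+r_j)·cross = 22732.1250 → first moment M = |Σ|/6 = 3788.6875
R_c = M/A = 3788.6875/418.5000 = 9.0530 mm
θ = 50° = 0.872665 rad
V = θ·R_c·A = 0.872665·9.0530·418.5000 = 3306.254 mm³

Volume = 3306.254 mm³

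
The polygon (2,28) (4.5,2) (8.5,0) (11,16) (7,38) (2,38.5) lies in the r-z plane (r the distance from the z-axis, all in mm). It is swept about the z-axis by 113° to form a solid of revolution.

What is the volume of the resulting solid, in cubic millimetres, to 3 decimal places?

Profile (r,z), 6 vertices: (2,28) (4.5,2) (8.5,0) (11,16) (7,38) (2,38.5)
edge 0: (2,28)→(4.5,2)  cross = 2·2 − 4.5·28 = -122.0000; (r_i+r_j)·cross = 6.5·-122.0000 = -793.0000
edge 1: (4.5,2)→(8.5,0)  cross = 4.5·0 − 8.5·2 = -17.0000; (r_i+r_j)·cross = 13·-17.0000 = -221.0000
edge 2: (8.5,0)→(11,16)  cross = 8.5·16 − 11·0 = 136.0000; (r_i+r_j)·cross = 19.5·136.0000 = 2652.0000
edge 3: (11,16)→(7,38)  cross = 11·38 − 7·16 = 306.0000; (r_i+r_j)·cross = 18·306.0000 = 5508.0000
edge 4: (7,38)→(2,38.5)  cross = 7·38.5 − 2·38 = 193.5000; (r_i+r_j)·cross = 9·193.5000 = 1741.5000
edge 5: (2,38.5)→(2,28)  cross = 2·28 − 2·38.5 = -21.0000; (r_i+r_j)·cross = 4·-21.0000 = -84.0000
Σcross = 475.5000 → A = |Σcross|/2 = 237.7500 mm²
Σ(r_i+r_j)·cross = 8803.5000 → first moment M = |Σ|/6 = 1467.2500
R_c = M/A = 1467.2500/237.7500 = 6.1714 mm
θ = 113° = 1.972222 rad
V = θ·R_c·A = 1.972222·6.1714·237.7500 = 2893.743 mm³

Volume = 2893.743 mm³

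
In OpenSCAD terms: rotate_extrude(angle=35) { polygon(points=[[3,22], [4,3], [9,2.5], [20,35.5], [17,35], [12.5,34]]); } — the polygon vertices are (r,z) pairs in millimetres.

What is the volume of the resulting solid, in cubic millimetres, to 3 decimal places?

Profile (r,z), 6 vertices: (3,22) (4,3) (9,2.5) (20,35.5) (17,35) (12.5,34)
edge 0: (3,22)→(4,3)  cross = 3·3 − 4·22 = -79.0000; (r_i+r_j)·cross = 7·-79.0000 = -553.0000
edge 1: (4,3)→(9,2.5)  cross = 4·2.5 − 9·3 = -17.0000; (r_i+r_j)·cross = 13·-17.0000 = -221.0000
edge 2: (9,2.5)→(20,35.5)  cross = 9·35.5 − 20·2.5 = 269.5000; (r_i+r_j)·cross = 29·269.5000 = 7815.5000
edge 3: (20,35.5)→(17,35)  cross = 20·35 − 17·35.5 = 96.5000; (r_i+r_j)·cross = 37·96.5000 = 3570.5000
edge 4: (17,35)→(12.5,34)  cross = 17·34 − 12.5·35 = 140.5000; (r_i+r_j)·cross = 29.5·140.5000 = 4144.7500
edge 5: (12.5,34)→(3,22)  cross = 12.5·22 − 3·34 = 173.0000; (r_i+r_j)·cross = 15.5·173.0000 = 2681.5000
Σcross = 583.5000 → A = |Σcross|/2 = 291.7500 mm²
Σ(r_i+r_j)·cross = 17438.2500 → first moment M = |Σ|/6 = 2906.3750
R_c = M/A = 2906.3750/291.7500 = 9.9619 mm
θ = 35° = 0.610865 rad
V = θ·R_c·A = 0.610865·9.9619·291.7500 = 1775.403 mm³

Volume = 1775.403 mm³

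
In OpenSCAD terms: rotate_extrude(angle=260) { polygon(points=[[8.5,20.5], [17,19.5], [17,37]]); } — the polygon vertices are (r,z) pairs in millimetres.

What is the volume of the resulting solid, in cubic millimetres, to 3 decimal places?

Volume = 4781.293 mm³

Profile (r,z), 3 vertices: (8.5,20.5) (17,19.5) (17,37)
edge 0: (8.5,20.5)→(17,19.5)  cross = 8.5·19.5 − 17·20.5 = -182.7500; (r_i+r_j)·cross = 25.5·-182.7500 = -4660.1250
edge 1: (17,19.5)→(17,37)  cross = 17·37 − 17·19.5 = 297.5000; (r_i+r_j)·cross = 34·297.5000 = 10115.0000
edge 2: (17,37)→(8.5,20.5)  cross = 17·20.5 − 8.5·37 = 34.0000; (r_i+r_j)·cross = 25.5·34.0000 = 867.0000
Σcross = 148.7500 → A = |Σcross|/2 = 74.3750 mm²
Σ(r_i+r_j)·cross = 6321.8750 → first moment M = |Σ|/6 = 1053.6458
R_c = M/A = 1053.6458/74.3750 = 14.1667 mm
θ = 260° = 4.537856 rad
V = θ·R_c·A = 4.537856·14.1667·74.3750 = 4781.293 mm³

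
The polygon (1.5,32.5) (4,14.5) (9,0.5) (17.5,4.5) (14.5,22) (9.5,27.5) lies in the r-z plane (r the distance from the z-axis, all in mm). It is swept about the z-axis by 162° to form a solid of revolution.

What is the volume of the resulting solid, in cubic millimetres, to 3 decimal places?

Volume = 7683.079 mm³

Profile (r,z), 6 vertices: (1.5,32.5) (4,14.5) (9,0.5) (17.5,4.5) (14.5,22) (9.5,27.5)
edge 0: (1.5,32.5)→(4,14.5)  cross = 1.5·14.5 − 4·32.5 = -108.2500; (r_i+r_j)·cross = 5.5·-108.2500 = -595.3750
edge 1: (4,14.5)→(9,0.5)  cross = 4·0.5 − 9·14.5 = -128.5000; (r_i+r_j)·cross = 13·-128.5000 = -1670.5000
edge 2: (9,0.5)→(17.5,4.5)  cross = 9·4.5 − 17.5·0.5 = 31.7500; (r_i+r_j)·cross = 26.5·31.7500 = 841.3750
edge 3: (17.5,4.5)→(14.5,22)  cross = 17.5·22 − 14.5·4.5 = 319.7500; (r_i+r_j)·cross = 32·319.7500 = 10232.0000
edge 4: (14.5,22)→(9.5,27.5)  cross = 14.5·27.5 − 9.5·22 = 189.7500; (r_i+r_j)·cross = 24·189.7500 = 4554.0000
edge 5: (9.5,27.5)→(1.5,32.5)  cross = 9.5·32.5 − 1.5·27.5 = 267.5000; (r_i+r_j)·cross = 11·267.5000 = 2942.5000
Σcross = 572.0000 → A = |Σcross|/2 = 286.0000 mm²
Σ(r_i+r_j)·cross = 16304.0000 → first moment M = |Σ|/6 = 2717.3333
R_c = M/A = 2717.3333/286.0000 = 9.5012 mm
θ = 162° = 2.827433 rad
V = θ·R_c·A = 2.827433·9.5012·286.0000 = 7683.079 mm³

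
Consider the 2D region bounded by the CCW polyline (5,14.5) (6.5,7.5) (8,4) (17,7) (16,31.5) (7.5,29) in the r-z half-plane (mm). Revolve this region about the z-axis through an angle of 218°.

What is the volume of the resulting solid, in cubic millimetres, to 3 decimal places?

Profile (r,z), 6 vertices: (5,14.5) (6.5,7.5) (8,4) (17,7) (16,31.5) (7.5,29)
edge 0: (5,14.5)→(6.5,7.5)  cross = 5·7.5 − 6.5·14.5 = -56.7500; (r_i+r_j)·cross = 11.5·-56.7500 = -652.6250
edge 1: (6.5,7.5)→(8,4)  cross = 6.5·4 − 8·7.5 = -34.0000; (r_i+r_j)·cross = 14.5·-34.0000 = -493.0000
edge 2: (8,4)→(17,7)  cross = 8·7 − 17·4 = -12.0000; (r_i+r_j)·cross = 25·-12.0000 = -300.0000
edge 3: (17,7)→(16,31.5)  cross = 17·31.5 − 16·7 = 423.5000; (r_i+r_j)·cross = 33·423.5000 = 13975.5000
edge 4: (16,31.5)→(7.5,29)  cross = 16·29 − 7.5·31.5 = 227.7500; (r_i+r_j)·cross = 23.5·227.7500 = 5352.1250
edge 5: (7.5,29)→(5,14.5)  cross = 7.5·14.5 − 5·29 = -36.2500; (r_i+r_j)·cross = 12.5·-36.2500 = -453.1250
Σcross = 512.2500 → A = |Σcross|/2 = 256.1250 mm²
Σ(r_i+r_j)·cross = 17428.8750 → first moment M = |Σ|/6 = 2904.8125
R_c = M/A = 2904.8125/256.1250 = 11.3414 mm
θ = 218° = 3.804818 rad
V = θ·R_c·A = 3.804818·11.3414·256.1250 = 11052.282 mm³

Volume = 11052.282 mm³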